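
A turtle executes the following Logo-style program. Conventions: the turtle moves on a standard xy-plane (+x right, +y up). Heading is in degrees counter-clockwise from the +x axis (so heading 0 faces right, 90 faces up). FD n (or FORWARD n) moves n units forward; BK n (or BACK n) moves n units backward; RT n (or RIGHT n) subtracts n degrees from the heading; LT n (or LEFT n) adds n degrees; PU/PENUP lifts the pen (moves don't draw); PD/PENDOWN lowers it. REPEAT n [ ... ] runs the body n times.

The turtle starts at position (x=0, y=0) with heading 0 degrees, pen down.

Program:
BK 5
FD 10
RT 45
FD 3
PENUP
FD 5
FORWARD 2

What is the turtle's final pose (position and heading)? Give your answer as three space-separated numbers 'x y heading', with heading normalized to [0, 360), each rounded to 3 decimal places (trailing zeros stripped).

Answer: 12.071 -7.071 315

Derivation:
Executing turtle program step by step:
Start: pos=(0,0), heading=0, pen down
BK 5: (0,0) -> (-5,0) [heading=0, draw]
FD 10: (-5,0) -> (5,0) [heading=0, draw]
RT 45: heading 0 -> 315
FD 3: (5,0) -> (7.121,-2.121) [heading=315, draw]
PU: pen up
FD 5: (7.121,-2.121) -> (10.657,-5.657) [heading=315, move]
FD 2: (10.657,-5.657) -> (12.071,-7.071) [heading=315, move]
Final: pos=(12.071,-7.071), heading=315, 3 segment(s) drawn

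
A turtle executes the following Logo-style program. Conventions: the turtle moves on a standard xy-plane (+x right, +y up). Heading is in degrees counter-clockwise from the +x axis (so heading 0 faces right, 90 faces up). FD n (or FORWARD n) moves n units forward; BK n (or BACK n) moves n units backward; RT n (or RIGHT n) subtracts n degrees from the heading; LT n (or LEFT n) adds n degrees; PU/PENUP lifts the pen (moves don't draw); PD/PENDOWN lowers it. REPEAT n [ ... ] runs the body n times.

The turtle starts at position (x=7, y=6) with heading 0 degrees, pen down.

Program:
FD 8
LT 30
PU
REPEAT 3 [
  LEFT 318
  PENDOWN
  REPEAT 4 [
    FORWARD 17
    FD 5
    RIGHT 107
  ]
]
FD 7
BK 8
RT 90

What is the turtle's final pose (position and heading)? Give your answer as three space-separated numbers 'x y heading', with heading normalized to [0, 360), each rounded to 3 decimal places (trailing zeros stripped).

Executing turtle program step by step:
Start: pos=(7,6), heading=0, pen down
FD 8: (7,6) -> (15,6) [heading=0, draw]
LT 30: heading 0 -> 30
PU: pen up
REPEAT 3 [
  -- iteration 1/3 --
  LT 318: heading 30 -> 348
  PD: pen down
  REPEAT 4 [
    -- iteration 1/4 --
    FD 17: (15,6) -> (31.629,2.466) [heading=348, draw]
    FD 5: (31.629,2.466) -> (36.519,1.426) [heading=348, draw]
    RT 107: heading 348 -> 241
    -- iteration 2/4 --
    FD 17: (36.519,1.426) -> (28.277,-13.443) [heading=241, draw]
    FD 5: (28.277,-13.443) -> (25.853,-17.816) [heading=241, draw]
    RT 107: heading 241 -> 134
    -- iteration 3/4 --
    FD 17: (25.853,-17.816) -> (14.044,-5.587) [heading=134, draw]
    FD 5: (14.044,-5.587) -> (10.571,-1.99) [heading=134, draw]
    RT 107: heading 134 -> 27
    -- iteration 4/4 --
    FD 17: (10.571,-1.99) -> (25.718,5.728) [heading=27, draw]
    FD 5: (25.718,5.728) -> (30.173,7.998) [heading=27, draw]
    RT 107: heading 27 -> 280
  ]
  -- iteration 2/3 --
  LT 318: heading 280 -> 238
  PD: pen down
  REPEAT 4 [
    -- iteration 1/4 --
    FD 17: (30.173,7.998) -> (21.164,-6.419) [heading=238, draw]
    FD 5: (21.164,-6.419) -> (18.515,-10.659) [heading=238, draw]
    RT 107: heading 238 -> 131
    -- iteration 2/4 --
    FD 17: (18.515,-10.659) -> (7.362,2.171) [heading=131, draw]
    FD 5: (7.362,2.171) -> (4.082,5.944) [heading=131, draw]
    RT 107: heading 131 -> 24
    -- iteration 3/4 --
    FD 17: (4.082,5.944) -> (19.612,12.859) [heading=24, draw]
    FD 5: (19.612,12.859) -> (24.18,14.892) [heading=24, draw]
    RT 107: heading 24 -> 277
    -- iteration 4/4 --
    FD 17: (24.18,14.892) -> (26.251,-1.981) [heading=277, draw]
    FD 5: (26.251,-1.981) -> (26.861,-6.944) [heading=277, draw]
    RT 107: heading 277 -> 170
  ]
  -- iteration 3/3 --
  LT 318: heading 170 -> 128
  PD: pen down
  REPEAT 4 [
    -- iteration 1/4 --
    FD 17: (26.861,-6.944) -> (16.394,6.453) [heading=128, draw]
    FD 5: (16.394,6.453) -> (13.316,10.393) [heading=128, draw]
    RT 107: heading 128 -> 21
    -- iteration 2/4 --
    FD 17: (13.316,10.393) -> (29.187,16.485) [heading=21, draw]
    FD 5: (29.187,16.485) -> (33.855,18.277) [heading=21, draw]
    RT 107: heading 21 -> 274
    -- iteration 3/4 --
    FD 17: (33.855,18.277) -> (35.041,1.318) [heading=274, draw]
    FD 5: (35.041,1.318) -> (35.39,-3.67) [heading=274, draw]
    RT 107: heading 274 -> 167
    -- iteration 4/4 --
    FD 17: (35.39,-3.67) -> (18.825,0.154) [heading=167, draw]
    FD 5: (18.825,0.154) -> (13.953,1.279) [heading=167, draw]
    RT 107: heading 167 -> 60
  ]
]
FD 7: (13.953,1.279) -> (17.453,7.341) [heading=60, draw]
BK 8: (17.453,7.341) -> (13.453,0.413) [heading=60, draw]
RT 90: heading 60 -> 330
Final: pos=(13.453,0.413), heading=330, 27 segment(s) drawn

Answer: 13.453 0.413 330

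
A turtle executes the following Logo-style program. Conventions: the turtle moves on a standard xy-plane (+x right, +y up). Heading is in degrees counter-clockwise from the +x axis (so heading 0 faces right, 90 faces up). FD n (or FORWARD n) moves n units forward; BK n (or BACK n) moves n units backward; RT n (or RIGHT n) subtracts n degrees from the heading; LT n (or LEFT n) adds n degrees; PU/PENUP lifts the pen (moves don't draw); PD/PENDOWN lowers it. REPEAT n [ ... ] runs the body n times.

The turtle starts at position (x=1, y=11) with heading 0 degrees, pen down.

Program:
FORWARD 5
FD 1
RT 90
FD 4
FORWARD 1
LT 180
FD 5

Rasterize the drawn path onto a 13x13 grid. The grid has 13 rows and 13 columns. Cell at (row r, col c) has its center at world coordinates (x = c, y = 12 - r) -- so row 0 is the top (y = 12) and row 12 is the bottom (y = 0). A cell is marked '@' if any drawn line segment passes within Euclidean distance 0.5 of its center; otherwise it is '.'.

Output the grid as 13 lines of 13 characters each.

Segment 0: (1,11) -> (6,11)
Segment 1: (6,11) -> (7,11)
Segment 2: (7,11) -> (7,7)
Segment 3: (7,7) -> (7,6)
Segment 4: (7,6) -> (7,11)

Answer: .............
.@@@@@@@.....
.......@.....
.......@.....
.......@.....
.......@.....
.......@.....
.............
.............
.............
.............
.............
.............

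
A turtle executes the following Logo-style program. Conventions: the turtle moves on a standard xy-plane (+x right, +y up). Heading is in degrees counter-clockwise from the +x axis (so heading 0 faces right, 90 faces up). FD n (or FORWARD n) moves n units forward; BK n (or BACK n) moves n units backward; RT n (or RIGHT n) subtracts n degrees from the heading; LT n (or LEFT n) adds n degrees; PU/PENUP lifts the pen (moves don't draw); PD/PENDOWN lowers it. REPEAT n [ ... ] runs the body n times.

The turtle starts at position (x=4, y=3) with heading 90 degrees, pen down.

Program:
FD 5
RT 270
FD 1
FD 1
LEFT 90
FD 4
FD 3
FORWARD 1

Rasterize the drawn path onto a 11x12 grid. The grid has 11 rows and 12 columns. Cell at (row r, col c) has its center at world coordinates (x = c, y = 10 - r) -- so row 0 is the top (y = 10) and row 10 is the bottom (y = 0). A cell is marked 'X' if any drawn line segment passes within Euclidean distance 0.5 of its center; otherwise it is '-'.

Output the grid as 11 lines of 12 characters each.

Segment 0: (4,3) -> (4,8)
Segment 1: (4,8) -> (3,8)
Segment 2: (3,8) -> (2,8)
Segment 3: (2,8) -> (2,4)
Segment 4: (2,4) -> (2,1)
Segment 5: (2,1) -> (2,0)

Answer: ------------
------------
--XXX-------
--X-X-------
--X-X-------
--X-X-------
--X-X-------
--X-X-------
--X---------
--X---------
--X---------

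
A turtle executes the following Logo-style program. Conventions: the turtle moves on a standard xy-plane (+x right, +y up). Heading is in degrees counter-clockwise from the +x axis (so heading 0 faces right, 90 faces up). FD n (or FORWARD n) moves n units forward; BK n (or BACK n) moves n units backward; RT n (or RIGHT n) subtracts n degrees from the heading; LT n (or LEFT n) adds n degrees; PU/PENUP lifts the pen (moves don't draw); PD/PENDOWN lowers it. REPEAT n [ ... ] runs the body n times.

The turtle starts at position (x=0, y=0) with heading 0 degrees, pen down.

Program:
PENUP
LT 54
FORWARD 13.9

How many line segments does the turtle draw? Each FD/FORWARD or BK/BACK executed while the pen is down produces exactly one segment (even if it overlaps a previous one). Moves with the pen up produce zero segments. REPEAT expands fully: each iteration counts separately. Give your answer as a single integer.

Answer: 0

Derivation:
Executing turtle program step by step:
Start: pos=(0,0), heading=0, pen down
PU: pen up
LT 54: heading 0 -> 54
FD 13.9: (0,0) -> (8.17,11.245) [heading=54, move]
Final: pos=(8.17,11.245), heading=54, 0 segment(s) drawn
Segments drawn: 0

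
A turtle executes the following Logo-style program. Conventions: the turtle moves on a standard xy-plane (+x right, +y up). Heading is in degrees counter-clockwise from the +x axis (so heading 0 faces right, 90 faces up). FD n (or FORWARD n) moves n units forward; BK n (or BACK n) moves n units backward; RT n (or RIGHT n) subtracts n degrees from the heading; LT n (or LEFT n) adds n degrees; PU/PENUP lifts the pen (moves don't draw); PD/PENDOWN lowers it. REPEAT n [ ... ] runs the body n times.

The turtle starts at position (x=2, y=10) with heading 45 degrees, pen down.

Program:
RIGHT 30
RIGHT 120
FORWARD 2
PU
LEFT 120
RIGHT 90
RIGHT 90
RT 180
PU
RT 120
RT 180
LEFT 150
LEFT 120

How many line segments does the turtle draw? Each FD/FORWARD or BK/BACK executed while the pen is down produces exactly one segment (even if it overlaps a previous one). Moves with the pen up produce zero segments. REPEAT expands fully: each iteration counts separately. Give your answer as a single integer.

Answer: 1

Derivation:
Executing turtle program step by step:
Start: pos=(2,10), heading=45, pen down
RT 30: heading 45 -> 15
RT 120: heading 15 -> 255
FD 2: (2,10) -> (1.482,8.068) [heading=255, draw]
PU: pen up
LT 120: heading 255 -> 15
RT 90: heading 15 -> 285
RT 90: heading 285 -> 195
RT 180: heading 195 -> 15
PU: pen up
RT 120: heading 15 -> 255
RT 180: heading 255 -> 75
LT 150: heading 75 -> 225
LT 120: heading 225 -> 345
Final: pos=(1.482,8.068), heading=345, 1 segment(s) drawn
Segments drawn: 1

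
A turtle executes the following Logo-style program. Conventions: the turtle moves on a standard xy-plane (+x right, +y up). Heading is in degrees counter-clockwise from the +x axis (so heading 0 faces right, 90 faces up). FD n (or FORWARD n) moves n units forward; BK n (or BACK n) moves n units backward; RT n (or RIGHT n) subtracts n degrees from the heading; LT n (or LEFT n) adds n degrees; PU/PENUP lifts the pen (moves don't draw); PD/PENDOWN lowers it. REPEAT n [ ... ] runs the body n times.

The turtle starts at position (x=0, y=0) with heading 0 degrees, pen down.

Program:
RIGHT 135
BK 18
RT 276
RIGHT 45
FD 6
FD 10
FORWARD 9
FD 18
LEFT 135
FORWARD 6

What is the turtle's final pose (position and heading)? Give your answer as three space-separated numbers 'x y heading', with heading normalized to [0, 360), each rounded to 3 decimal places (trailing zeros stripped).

Answer: 12.896 -26.261 39

Derivation:
Executing turtle program step by step:
Start: pos=(0,0), heading=0, pen down
RT 135: heading 0 -> 225
BK 18: (0,0) -> (12.728,12.728) [heading=225, draw]
RT 276: heading 225 -> 309
RT 45: heading 309 -> 264
FD 6: (12.728,12.728) -> (12.101,6.761) [heading=264, draw]
FD 10: (12.101,6.761) -> (11.055,-3.184) [heading=264, draw]
FD 9: (11.055,-3.184) -> (10.115,-12.135) [heading=264, draw]
FD 18: (10.115,-12.135) -> (8.233,-30.037) [heading=264, draw]
LT 135: heading 264 -> 39
FD 6: (8.233,-30.037) -> (12.896,-26.261) [heading=39, draw]
Final: pos=(12.896,-26.261), heading=39, 6 segment(s) drawn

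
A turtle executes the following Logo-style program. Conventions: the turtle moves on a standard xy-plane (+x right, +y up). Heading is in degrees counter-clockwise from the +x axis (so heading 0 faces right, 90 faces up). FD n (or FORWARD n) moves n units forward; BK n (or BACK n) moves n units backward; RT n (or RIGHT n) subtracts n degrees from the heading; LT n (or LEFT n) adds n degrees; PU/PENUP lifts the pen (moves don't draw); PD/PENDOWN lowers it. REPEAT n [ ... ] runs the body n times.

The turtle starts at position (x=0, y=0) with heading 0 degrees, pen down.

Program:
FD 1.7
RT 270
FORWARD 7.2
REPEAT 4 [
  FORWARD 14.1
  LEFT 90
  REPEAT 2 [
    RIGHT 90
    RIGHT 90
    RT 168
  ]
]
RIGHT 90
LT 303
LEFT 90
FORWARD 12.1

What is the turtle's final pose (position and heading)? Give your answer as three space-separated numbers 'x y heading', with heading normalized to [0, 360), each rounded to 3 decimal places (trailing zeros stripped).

Answer: -3.96 28.944 129

Derivation:
Executing turtle program step by step:
Start: pos=(0,0), heading=0, pen down
FD 1.7: (0,0) -> (1.7,0) [heading=0, draw]
RT 270: heading 0 -> 90
FD 7.2: (1.7,0) -> (1.7,7.2) [heading=90, draw]
REPEAT 4 [
  -- iteration 1/4 --
  FD 14.1: (1.7,7.2) -> (1.7,21.3) [heading=90, draw]
  LT 90: heading 90 -> 180
  REPEAT 2 [
    -- iteration 1/2 --
    RT 90: heading 180 -> 90
    RT 90: heading 90 -> 0
    RT 168: heading 0 -> 192
    -- iteration 2/2 --
    RT 90: heading 192 -> 102
    RT 90: heading 102 -> 12
    RT 168: heading 12 -> 204
  ]
  -- iteration 2/4 --
  FD 14.1: (1.7,21.3) -> (-11.181,15.565) [heading=204, draw]
  LT 90: heading 204 -> 294
  REPEAT 2 [
    -- iteration 1/2 --
    RT 90: heading 294 -> 204
    RT 90: heading 204 -> 114
    RT 168: heading 114 -> 306
    -- iteration 2/2 --
    RT 90: heading 306 -> 216
    RT 90: heading 216 -> 126
    RT 168: heading 126 -> 318
  ]
  -- iteration 3/4 --
  FD 14.1: (-11.181,15.565) -> (-0.703,6.13) [heading=318, draw]
  LT 90: heading 318 -> 48
  REPEAT 2 [
    -- iteration 1/2 --
    RT 90: heading 48 -> 318
    RT 90: heading 318 -> 228
    RT 168: heading 228 -> 60
    -- iteration 2/2 --
    RT 90: heading 60 -> 330
    RT 90: heading 330 -> 240
    RT 168: heading 240 -> 72
  ]
  -- iteration 4/4 --
  FD 14.1: (-0.703,6.13) -> (3.654,19.54) [heading=72, draw]
  LT 90: heading 72 -> 162
  REPEAT 2 [
    -- iteration 1/2 --
    RT 90: heading 162 -> 72
    RT 90: heading 72 -> 342
    RT 168: heading 342 -> 174
    -- iteration 2/2 --
    RT 90: heading 174 -> 84
    RT 90: heading 84 -> 354
    RT 168: heading 354 -> 186
  ]
]
RT 90: heading 186 -> 96
LT 303: heading 96 -> 39
LT 90: heading 39 -> 129
FD 12.1: (3.654,19.54) -> (-3.96,28.944) [heading=129, draw]
Final: pos=(-3.96,28.944), heading=129, 7 segment(s) drawn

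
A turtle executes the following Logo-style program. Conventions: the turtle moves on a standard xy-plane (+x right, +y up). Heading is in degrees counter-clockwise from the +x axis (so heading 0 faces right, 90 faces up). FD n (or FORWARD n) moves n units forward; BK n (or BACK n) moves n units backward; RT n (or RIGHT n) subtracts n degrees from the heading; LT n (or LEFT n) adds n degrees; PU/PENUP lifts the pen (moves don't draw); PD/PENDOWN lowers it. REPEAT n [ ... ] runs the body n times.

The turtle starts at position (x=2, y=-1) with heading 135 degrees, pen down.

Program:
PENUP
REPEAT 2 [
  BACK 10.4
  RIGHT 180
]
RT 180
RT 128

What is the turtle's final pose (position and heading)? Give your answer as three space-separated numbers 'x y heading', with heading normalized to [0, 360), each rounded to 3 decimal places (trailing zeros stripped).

Answer: 2 -1 187

Derivation:
Executing turtle program step by step:
Start: pos=(2,-1), heading=135, pen down
PU: pen up
REPEAT 2 [
  -- iteration 1/2 --
  BK 10.4: (2,-1) -> (9.354,-8.354) [heading=135, move]
  RT 180: heading 135 -> 315
  -- iteration 2/2 --
  BK 10.4: (9.354,-8.354) -> (2,-1) [heading=315, move]
  RT 180: heading 315 -> 135
]
RT 180: heading 135 -> 315
RT 128: heading 315 -> 187
Final: pos=(2,-1), heading=187, 0 segment(s) drawn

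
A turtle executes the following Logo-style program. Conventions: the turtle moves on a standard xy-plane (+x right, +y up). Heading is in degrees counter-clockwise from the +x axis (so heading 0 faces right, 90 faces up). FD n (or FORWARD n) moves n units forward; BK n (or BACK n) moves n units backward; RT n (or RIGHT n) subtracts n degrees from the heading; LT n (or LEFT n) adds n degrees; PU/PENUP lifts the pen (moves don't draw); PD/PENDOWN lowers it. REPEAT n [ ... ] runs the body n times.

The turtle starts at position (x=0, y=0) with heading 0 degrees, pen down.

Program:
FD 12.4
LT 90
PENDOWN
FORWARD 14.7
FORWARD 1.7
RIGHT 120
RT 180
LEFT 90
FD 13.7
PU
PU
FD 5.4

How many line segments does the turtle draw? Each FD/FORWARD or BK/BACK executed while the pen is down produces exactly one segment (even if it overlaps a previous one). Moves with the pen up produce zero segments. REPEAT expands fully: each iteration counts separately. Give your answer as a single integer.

Executing turtle program step by step:
Start: pos=(0,0), heading=0, pen down
FD 12.4: (0,0) -> (12.4,0) [heading=0, draw]
LT 90: heading 0 -> 90
PD: pen down
FD 14.7: (12.4,0) -> (12.4,14.7) [heading=90, draw]
FD 1.7: (12.4,14.7) -> (12.4,16.4) [heading=90, draw]
RT 120: heading 90 -> 330
RT 180: heading 330 -> 150
LT 90: heading 150 -> 240
FD 13.7: (12.4,16.4) -> (5.55,4.535) [heading=240, draw]
PU: pen up
PU: pen up
FD 5.4: (5.55,4.535) -> (2.85,-0.141) [heading=240, move]
Final: pos=(2.85,-0.141), heading=240, 4 segment(s) drawn
Segments drawn: 4

Answer: 4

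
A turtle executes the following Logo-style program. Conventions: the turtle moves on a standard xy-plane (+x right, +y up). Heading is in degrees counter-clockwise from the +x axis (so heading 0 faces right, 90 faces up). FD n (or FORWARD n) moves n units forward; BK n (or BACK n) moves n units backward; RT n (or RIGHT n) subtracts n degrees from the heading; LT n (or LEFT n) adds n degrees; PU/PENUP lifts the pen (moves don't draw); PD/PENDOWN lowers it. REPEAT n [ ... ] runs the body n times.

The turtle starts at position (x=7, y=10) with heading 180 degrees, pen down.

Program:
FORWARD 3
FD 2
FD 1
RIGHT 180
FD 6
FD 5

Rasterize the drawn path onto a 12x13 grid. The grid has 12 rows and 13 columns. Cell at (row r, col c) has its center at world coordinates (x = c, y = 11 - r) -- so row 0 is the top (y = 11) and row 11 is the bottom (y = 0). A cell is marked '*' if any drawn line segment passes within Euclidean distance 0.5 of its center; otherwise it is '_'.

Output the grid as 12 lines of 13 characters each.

Segment 0: (7,10) -> (4,10)
Segment 1: (4,10) -> (2,10)
Segment 2: (2,10) -> (1,10)
Segment 3: (1,10) -> (7,10)
Segment 4: (7,10) -> (12,10)

Answer: _____________
_************
_____________
_____________
_____________
_____________
_____________
_____________
_____________
_____________
_____________
_____________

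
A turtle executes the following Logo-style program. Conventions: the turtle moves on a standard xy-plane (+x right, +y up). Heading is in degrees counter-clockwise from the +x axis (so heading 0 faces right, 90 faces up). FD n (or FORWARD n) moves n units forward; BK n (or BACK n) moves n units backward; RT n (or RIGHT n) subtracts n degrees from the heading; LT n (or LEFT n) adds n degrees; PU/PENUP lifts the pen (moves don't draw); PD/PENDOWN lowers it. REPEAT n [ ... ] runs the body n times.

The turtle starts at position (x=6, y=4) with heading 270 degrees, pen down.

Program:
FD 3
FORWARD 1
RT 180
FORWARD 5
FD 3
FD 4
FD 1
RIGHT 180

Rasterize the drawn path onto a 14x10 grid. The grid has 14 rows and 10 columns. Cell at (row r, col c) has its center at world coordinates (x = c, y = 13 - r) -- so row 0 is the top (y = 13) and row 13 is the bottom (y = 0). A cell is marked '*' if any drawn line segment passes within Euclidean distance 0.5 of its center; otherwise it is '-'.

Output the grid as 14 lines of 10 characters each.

Segment 0: (6,4) -> (6,1)
Segment 1: (6,1) -> (6,0)
Segment 2: (6,0) -> (6,5)
Segment 3: (6,5) -> (6,8)
Segment 4: (6,8) -> (6,12)
Segment 5: (6,12) -> (6,13)

Answer: ------*---
------*---
------*---
------*---
------*---
------*---
------*---
------*---
------*---
------*---
------*---
------*---
------*---
------*---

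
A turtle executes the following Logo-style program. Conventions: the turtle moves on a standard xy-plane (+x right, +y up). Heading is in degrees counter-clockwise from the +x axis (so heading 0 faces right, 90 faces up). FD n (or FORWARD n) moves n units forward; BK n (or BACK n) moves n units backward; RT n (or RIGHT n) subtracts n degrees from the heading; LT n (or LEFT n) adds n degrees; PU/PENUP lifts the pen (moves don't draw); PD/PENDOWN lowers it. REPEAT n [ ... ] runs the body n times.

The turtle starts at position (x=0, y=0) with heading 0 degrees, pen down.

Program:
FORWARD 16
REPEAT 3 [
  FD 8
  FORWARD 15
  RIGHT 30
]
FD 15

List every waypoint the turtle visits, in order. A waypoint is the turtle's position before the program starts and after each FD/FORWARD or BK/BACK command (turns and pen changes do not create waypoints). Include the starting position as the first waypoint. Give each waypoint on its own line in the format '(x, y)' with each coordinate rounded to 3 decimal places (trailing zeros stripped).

Executing turtle program step by step:
Start: pos=(0,0), heading=0, pen down
FD 16: (0,0) -> (16,0) [heading=0, draw]
REPEAT 3 [
  -- iteration 1/3 --
  FD 8: (16,0) -> (24,0) [heading=0, draw]
  FD 15: (24,0) -> (39,0) [heading=0, draw]
  RT 30: heading 0 -> 330
  -- iteration 2/3 --
  FD 8: (39,0) -> (45.928,-4) [heading=330, draw]
  FD 15: (45.928,-4) -> (58.919,-11.5) [heading=330, draw]
  RT 30: heading 330 -> 300
  -- iteration 3/3 --
  FD 8: (58.919,-11.5) -> (62.919,-18.428) [heading=300, draw]
  FD 15: (62.919,-18.428) -> (70.419,-31.419) [heading=300, draw]
  RT 30: heading 300 -> 270
]
FD 15: (70.419,-31.419) -> (70.419,-46.419) [heading=270, draw]
Final: pos=(70.419,-46.419), heading=270, 8 segment(s) drawn
Waypoints (9 total):
(0, 0)
(16, 0)
(24, 0)
(39, 0)
(45.928, -4)
(58.919, -11.5)
(62.919, -18.428)
(70.419, -31.419)
(70.419, -46.419)

Answer: (0, 0)
(16, 0)
(24, 0)
(39, 0)
(45.928, -4)
(58.919, -11.5)
(62.919, -18.428)
(70.419, -31.419)
(70.419, -46.419)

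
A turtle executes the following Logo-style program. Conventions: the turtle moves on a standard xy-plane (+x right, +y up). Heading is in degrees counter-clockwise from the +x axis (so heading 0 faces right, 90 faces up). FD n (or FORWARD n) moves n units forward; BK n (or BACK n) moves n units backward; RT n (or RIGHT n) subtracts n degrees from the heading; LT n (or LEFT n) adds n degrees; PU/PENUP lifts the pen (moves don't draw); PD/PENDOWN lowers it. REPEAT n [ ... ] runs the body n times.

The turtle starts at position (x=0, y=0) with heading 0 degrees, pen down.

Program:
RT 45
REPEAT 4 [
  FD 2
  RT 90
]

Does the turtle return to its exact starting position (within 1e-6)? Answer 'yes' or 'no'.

Executing turtle program step by step:
Start: pos=(0,0), heading=0, pen down
RT 45: heading 0 -> 315
REPEAT 4 [
  -- iteration 1/4 --
  FD 2: (0,0) -> (1.414,-1.414) [heading=315, draw]
  RT 90: heading 315 -> 225
  -- iteration 2/4 --
  FD 2: (1.414,-1.414) -> (0,-2.828) [heading=225, draw]
  RT 90: heading 225 -> 135
  -- iteration 3/4 --
  FD 2: (0,-2.828) -> (-1.414,-1.414) [heading=135, draw]
  RT 90: heading 135 -> 45
  -- iteration 4/4 --
  FD 2: (-1.414,-1.414) -> (0,0) [heading=45, draw]
  RT 90: heading 45 -> 315
]
Final: pos=(0,0), heading=315, 4 segment(s) drawn

Start position: (0, 0)
Final position: (0, 0)
Distance = 0; < 1e-6 -> CLOSED

Answer: yes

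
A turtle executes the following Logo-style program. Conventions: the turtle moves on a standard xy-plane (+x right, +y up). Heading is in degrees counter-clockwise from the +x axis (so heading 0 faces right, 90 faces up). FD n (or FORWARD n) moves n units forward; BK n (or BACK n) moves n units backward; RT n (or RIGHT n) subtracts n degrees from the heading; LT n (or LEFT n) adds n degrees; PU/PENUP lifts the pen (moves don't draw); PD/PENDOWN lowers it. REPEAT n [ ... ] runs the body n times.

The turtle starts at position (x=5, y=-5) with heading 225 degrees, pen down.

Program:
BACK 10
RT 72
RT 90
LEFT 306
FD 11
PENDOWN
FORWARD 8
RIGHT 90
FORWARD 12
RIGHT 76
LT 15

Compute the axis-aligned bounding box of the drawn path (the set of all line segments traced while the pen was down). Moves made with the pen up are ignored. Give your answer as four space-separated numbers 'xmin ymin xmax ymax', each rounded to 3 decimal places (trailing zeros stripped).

Answer: 5 -6.809 32.714 5.043

Derivation:
Executing turtle program step by step:
Start: pos=(5,-5), heading=225, pen down
BK 10: (5,-5) -> (12.071,2.071) [heading=225, draw]
RT 72: heading 225 -> 153
RT 90: heading 153 -> 63
LT 306: heading 63 -> 9
FD 11: (12.071,2.071) -> (22.936,3.792) [heading=9, draw]
PD: pen down
FD 8: (22.936,3.792) -> (30.837,5.043) [heading=9, draw]
RT 90: heading 9 -> 279
FD 12: (30.837,5.043) -> (32.714,-6.809) [heading=279, draw]
RT 76: heading 279 -> 203
LT 15: heading 203 -> 218
Final: pos=(32.714,-6.809), heading=218, 4 segment(s) drawn

Segment endpoints: x in {5, 12.071, 22.936, 30.837, 32.714}, y in {-6.809, -5, 2.071, 3.792, 5.043}
xmin=5, ymin=-6.809, xmax=32.714, ymax=5.043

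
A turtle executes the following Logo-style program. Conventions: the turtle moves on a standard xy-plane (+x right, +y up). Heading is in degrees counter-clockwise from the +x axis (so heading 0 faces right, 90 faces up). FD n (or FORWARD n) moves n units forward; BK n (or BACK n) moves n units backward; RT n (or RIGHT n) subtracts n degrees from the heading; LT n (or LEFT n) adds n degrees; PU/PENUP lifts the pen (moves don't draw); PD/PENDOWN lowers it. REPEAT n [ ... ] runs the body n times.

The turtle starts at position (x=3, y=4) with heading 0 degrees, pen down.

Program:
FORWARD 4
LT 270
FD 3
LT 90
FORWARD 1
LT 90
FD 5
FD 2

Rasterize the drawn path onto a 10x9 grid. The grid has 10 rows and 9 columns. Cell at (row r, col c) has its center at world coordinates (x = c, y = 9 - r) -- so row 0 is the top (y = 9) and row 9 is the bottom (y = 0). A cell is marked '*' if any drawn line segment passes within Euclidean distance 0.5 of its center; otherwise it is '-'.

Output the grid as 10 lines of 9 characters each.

Segment 0: (3,4) -> (7,4)
Segment 1: (7,4) -> (7,1)
Segment 2: (7,1) -> (8,1)
Segment 3: (8,1) -> (8,6)
Segment 4: (8,6) -> (8,8)

Answer: ---------
--------*
--------*
--------*
--------*
---******
-------**
-------**
-------**
---------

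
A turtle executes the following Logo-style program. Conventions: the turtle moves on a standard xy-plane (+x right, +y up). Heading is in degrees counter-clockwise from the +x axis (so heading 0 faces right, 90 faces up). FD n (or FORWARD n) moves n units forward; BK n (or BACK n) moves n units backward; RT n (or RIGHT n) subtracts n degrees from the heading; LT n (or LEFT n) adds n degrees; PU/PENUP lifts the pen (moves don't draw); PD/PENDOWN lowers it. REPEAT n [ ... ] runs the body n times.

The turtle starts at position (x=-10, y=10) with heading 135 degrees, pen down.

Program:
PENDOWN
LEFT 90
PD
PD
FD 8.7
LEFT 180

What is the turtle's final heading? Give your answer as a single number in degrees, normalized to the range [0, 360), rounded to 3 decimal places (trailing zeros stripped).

Executing turtle program step by step:
Start: pos=(-10,10), heading=135, pen down
PD: pen down
LT 90: heading 135 -> 225
PD: pen down
PD: pen down
FD 8.7: (-10,10) -> (-16.152,3.848) [heading=225, draw]
LT 180: heading 225 -> 45
Final: pos=(-16.152,3.848), heading=45, 1 segment(s) drawn

Answer: 45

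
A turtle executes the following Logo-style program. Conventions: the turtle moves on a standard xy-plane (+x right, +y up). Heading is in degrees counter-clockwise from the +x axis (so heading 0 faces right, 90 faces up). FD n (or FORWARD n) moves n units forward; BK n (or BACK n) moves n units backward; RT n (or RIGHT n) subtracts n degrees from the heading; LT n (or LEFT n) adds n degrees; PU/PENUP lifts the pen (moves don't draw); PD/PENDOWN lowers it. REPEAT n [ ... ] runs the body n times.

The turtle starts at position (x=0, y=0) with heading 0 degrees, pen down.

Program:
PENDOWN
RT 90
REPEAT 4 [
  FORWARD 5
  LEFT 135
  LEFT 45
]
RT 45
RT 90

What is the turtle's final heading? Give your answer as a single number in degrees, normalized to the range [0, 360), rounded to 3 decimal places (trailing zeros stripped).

Executing turtle program step by step:
Start: pos=(0,0), heading=0, pen down
PD: pen down
RT 90: heading 0 -> 270
REPEAT 4 [
  -- iteration 1/4 --
  FD 5: (0,0) -> (0,-5) [heading=270, draw]
  LT 135: heading 270 -> 45
  LT 45: heading 45 -> 90
  -- iteration 2/4 --
  FD 5: (0,-5) -> (0,0) [heading=90, draw]
  LT 135: heading 90 -> 225
  LT 45: heading 225 -> 270
  -- iteration 3/4 --
  FD 5: (0,0) -> (0,-5) [heading=270, draw]
  LT 135: heading 270 -> 45
  LT 45: heading 45 -> 90
  -- iteration 4/4 --
  FD 5: (0,-5) -> (0,0) [heading=90, draw]
  LT 135: heading 90 -> 225
  LT 45: heading 225 -> 270
]
RT 45: heading 270 -> 225
RT 90: heading 225 -> 135
Final: pos=(0,0), heading=135, 4 segment(s) drawn

Answer: 135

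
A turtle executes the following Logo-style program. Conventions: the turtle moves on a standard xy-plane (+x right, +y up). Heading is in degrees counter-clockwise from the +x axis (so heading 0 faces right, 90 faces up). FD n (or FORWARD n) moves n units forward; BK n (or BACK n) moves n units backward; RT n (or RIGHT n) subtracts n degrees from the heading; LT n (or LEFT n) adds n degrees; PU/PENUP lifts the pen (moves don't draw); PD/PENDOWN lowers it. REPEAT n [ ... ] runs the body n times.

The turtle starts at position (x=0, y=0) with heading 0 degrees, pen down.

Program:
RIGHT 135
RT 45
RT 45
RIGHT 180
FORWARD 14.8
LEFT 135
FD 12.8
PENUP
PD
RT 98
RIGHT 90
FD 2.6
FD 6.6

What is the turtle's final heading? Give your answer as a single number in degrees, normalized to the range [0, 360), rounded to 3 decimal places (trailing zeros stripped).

Executing turtle program step by step:
Start: pos=(0,0), heading=0, pen down
RT 135: heading 0 -> 225
RT 45: heading 225 -> 180
RT 45: heading 180 -> 135
RT 180: heading 135 -> 315
FD 14.8: (0,0) -> (10.465,-10.465) [heading=315, draw]
LT 135: heading 315 -> 90
FD 12.8: (10.465,-10.465) -> (10.465,2.335) [heading=90, draw]
PU: pen up
PD: pen down
RT 98: heading 90 -> 352
RT 90: heading 352 -> 262
FD 2.6: (10.465,2.335) -> (10.103,-0.24) [heading=262, draw]
FD 6.6: (10.103,-0.24) -> (9.185,-6.776) [heading=262, draw]
Final: pos=(9.185,-6.776), heading=262, 4 segment(s) drawn

Answer: 262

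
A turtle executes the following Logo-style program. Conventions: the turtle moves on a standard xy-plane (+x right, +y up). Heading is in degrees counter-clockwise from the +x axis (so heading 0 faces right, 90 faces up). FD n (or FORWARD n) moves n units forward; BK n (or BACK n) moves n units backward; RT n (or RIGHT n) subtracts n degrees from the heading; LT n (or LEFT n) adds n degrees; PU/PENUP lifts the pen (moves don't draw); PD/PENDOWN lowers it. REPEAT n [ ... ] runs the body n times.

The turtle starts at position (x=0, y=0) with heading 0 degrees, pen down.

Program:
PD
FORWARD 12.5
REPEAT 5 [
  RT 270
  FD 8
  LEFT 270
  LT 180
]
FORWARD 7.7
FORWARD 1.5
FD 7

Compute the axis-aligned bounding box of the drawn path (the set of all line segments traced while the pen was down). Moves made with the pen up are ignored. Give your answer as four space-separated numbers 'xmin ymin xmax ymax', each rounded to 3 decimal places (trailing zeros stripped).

Answer: -3.7 0 12.5 8

Derivation:
Executing turtle program step by step:
Start: pos=(0,0), heading=0, pen down
PD: pen down
FD 12.5: (0,0) -> (12.5,0) [heading=0, draw]
REPEAT 5 [
  -- iteration 1/5 --
  RT 270: heading 0 -> 90
  FD 8: (12.5,0) -> (12.5,8) [heading=90, draw]
  LT 270: heading 90 -> 0
  LT 180: heading 0 -> 180
  -- iteration 2/5 --
  RT 270: heading 180 -> 270
  FD 8: (12.5,8) -> (12.5,0) [heading=270, draw]
  LT 270: heading 270 -> 180
  LT 180: heading 180 -> 0
  -- iteration 3/5 --
  RT 270: heading 0 -> 90
  FD 8: (12.5,0) -> (12.5,8) [heading=90, draw]
  LT 270: heading 90 -> 0
  LT 180: heading 0 -> 180
  -- iteration 4/5 --
  RT 270: heading 180 -> 270
  FD 8: (12.5,8) -> (12.5,0) [heading=270, draw]
  LT 270: heading 270 -> 180
  LT 180: heading 180 -> 0
  -- iteration 5/5 --
  RT 270: heading 0 -> 90
  FD 8: (12.5,0) -> (12.5,8) [heading=90, draw]
  LT 270: heading 90 -> 0
  LT 180: heading 0 -> 180
]
FD 7.7: (12.5,8) -> (4.8,8) [heading=180, draw]
FD 1.5: (4.8,8) -> (3.3,8) [heading=180, draw]
FD 7: (3.3,8) -> (-3.7,8) [heading=180, draw]
Final: pos=(-3.7,8), heading=180, 9 segment(s) drawn

Segment endpoints: x in {-3.7, 0, 3.3, 4.8, 12.5, 12.5, 12.5}, y in {0, 8, 8, 8, 8}
xmin=-3.7, ymin=0, xmax=12.5, ymax=8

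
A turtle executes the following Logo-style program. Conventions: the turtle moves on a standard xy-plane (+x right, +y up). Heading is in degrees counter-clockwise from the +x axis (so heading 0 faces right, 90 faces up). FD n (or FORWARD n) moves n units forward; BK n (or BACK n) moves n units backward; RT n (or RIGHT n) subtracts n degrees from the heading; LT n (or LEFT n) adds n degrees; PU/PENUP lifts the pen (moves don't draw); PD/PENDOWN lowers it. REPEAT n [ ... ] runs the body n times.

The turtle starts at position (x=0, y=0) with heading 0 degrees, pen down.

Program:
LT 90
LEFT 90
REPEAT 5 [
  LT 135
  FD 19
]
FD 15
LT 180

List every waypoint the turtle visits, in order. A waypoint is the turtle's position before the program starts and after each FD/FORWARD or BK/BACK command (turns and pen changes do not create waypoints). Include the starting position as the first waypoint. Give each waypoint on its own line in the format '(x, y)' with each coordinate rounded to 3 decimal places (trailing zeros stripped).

Executing turtle program step by step:
Start: pos=(0,0), heading=0, pen down
LT 90: heading 0 -> 90
LT 90: heading 90 -> 180
REPEAT 5 [
  -- iteration 1/5 --
  LT 135: heading 180 -> 315
  FD 19: (0,0) -> (13.435,-13.435) [heading=315, draw]
  -- iteration 2/5 --
  LT 135: heading 315 -> 90
  FD 19: (13.435,-13.435) -> (13.435,5.565) [heading=90, draw]
  -- iteration 3/5 --
  LT 135: heading 90 -> 225
  FD 19: (13.435,5.565) -> (0,-7.87) [heading=225, draw]
  -- iteration 4/5 --
  LT 135: heading 225 -> 0
  FD 19: (0,-7.87) -> (19,-7.87) [heading=0, draw]
  -- iteration 5/5 --
  LT 135: heading 0 -> 135
  FD 19: (19,-7.87) -> (5.565,5.565) [heading=135, draw]
]
FD 15: (5.565,5.565) -> (-5.042,16.172) [heading=135, draw]
LT 180: heading 135 -> 315
Final: pos=(-5.042,16.172), heading=315, 6 segment(s) drawn
Waypoints (7 total):
(0, 0)
(13.435, -13.435)
(13.435, 5.565)
(0, -7.87)
(19, -7.87)
(5.565, 5.565)
(-5.042, 16.172)

Answer: (0, 0)
(13.435, -13.435)
(13.435, 5.565)
(0, -7.87)
(19, -7.87)
(5.565, 5.565)
(-5.042, 16.172)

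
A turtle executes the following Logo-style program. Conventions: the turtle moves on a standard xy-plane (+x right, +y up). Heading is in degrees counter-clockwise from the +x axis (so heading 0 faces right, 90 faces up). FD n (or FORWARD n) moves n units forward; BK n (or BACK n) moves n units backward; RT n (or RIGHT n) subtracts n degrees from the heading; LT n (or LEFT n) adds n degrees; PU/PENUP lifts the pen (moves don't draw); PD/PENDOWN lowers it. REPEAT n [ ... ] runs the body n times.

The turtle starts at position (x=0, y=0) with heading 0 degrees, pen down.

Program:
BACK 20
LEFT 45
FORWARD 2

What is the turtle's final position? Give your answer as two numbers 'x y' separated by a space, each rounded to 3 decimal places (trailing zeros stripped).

Answer: -18.586 1.414

Derivation:
Executing turtle program step by step:
Start: pos=(0,0), heading=0, pen down
BK 20: (0,0) -> (-20,0) [heading=0, draw]
LT 45: heading 0 -> 45
FD 2: (-20,0) -> (-18.586,1.414) [heading=45, draw]
Final: pos=(-18.586,1.414), heading=45, 2 segment(s) drawn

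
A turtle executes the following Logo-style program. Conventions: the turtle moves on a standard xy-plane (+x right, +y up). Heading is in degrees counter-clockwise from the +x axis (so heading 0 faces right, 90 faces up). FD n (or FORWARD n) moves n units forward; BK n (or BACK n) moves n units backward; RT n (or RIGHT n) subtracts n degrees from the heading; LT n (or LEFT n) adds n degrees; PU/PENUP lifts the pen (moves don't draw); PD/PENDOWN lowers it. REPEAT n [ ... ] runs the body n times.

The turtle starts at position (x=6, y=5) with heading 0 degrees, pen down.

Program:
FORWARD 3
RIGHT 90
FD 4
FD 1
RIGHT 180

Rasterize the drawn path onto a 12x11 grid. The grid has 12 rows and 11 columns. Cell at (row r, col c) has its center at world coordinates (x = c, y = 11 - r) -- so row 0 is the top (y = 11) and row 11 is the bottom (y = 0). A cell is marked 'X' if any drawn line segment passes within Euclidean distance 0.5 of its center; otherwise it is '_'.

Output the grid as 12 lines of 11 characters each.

Answer: ___________
___________
___________
___________
___________
___________
______XXXX_
_________X_
_________X_
_________X_
_________X_
_________X_

Derivation:
Segment 0: (6,5) -> (9,5)
Segment 1: (9,5) -> (9,1)
Segment 2: (9,1) -> (9,0)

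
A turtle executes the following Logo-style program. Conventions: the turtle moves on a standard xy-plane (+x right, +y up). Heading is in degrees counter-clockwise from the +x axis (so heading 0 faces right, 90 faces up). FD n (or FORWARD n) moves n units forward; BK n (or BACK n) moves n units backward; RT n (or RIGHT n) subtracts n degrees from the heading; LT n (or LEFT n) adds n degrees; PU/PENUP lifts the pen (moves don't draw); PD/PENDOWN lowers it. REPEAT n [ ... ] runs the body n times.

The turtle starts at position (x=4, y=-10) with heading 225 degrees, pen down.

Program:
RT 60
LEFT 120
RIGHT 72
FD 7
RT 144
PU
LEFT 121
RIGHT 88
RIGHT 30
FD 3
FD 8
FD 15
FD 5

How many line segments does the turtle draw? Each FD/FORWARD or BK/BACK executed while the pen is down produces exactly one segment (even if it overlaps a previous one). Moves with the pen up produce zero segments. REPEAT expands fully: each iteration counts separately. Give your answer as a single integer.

Answer: 1

Derivation:
Executing turtle program step by step:
Start: pos=(4,-10), heading=225, pen down
RT 60: heading 225 -> 165
LT 120: heading 165 -> 285
RT 72: heading 285 -> 213
FD 7: (4,-10) -> (-1.871,-13.812) [heading=213, draw]
RT 144: heading 213 -> 69
PU: pen up
LT 121: heading 69 -> 190
RT 88: heading 190 -> 102
RT 30: heading 102 -> 72
FD 3: (-1.871,-13.812) -> (-0.944,-10.959) [heading=72, move]
FD 8: (-0.944,-10.959) -> (1.528,-3.351) [heading=72, move]
FD 15: (1.528,-3.351) -> (6.164,10.915) [heading=72, move]
FD 5: (6.164,10.915) -> (7.709,15.67) [heading=72, move]
Final: pos=(7.709,15.67), heading=72, 1 segment(s) drawn
Segments drawn: 1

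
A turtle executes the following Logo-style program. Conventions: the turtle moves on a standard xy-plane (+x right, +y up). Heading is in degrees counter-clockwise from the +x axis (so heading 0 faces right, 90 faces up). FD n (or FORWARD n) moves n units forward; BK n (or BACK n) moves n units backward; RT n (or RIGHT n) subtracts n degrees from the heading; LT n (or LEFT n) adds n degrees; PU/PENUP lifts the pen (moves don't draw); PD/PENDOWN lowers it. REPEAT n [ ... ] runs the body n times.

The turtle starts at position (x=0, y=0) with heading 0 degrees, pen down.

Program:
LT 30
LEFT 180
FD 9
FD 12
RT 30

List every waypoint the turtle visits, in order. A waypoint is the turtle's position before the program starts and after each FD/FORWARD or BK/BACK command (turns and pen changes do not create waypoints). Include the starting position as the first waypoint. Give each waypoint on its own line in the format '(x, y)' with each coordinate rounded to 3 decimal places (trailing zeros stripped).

Executing turtle program step by step:
Start: pos=(0,0), heading=0, pen down
LT 30: heading 0 -> 30
LT 180: heading 30 -> 210
FD 9: (0,0) -> (-7.794,-4.5) [heading=210, draw]
FD 12: (-7.794,-4.5) -> (-18.187,-10.5) [heading=210, draw]
RT 30: heading 210 -> 180
Final: pos=(-18.187,-10.5), heading=180, 2 segment(s) drawn
Waypoints (3 total):
(0, 0)
(-7.794, -4.5)
(-18.187, -10.5)

Answer: (0, 0)
(-7.794, -4.5)
(-18.187, -10.5)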